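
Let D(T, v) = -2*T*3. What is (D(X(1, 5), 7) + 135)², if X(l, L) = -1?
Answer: 19881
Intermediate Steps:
D(T, v) = -6*T
(D(X(1, 5), 7) + 135)² = (-6*(-1) + 135)² = (6 + 135)² = 141² = 19881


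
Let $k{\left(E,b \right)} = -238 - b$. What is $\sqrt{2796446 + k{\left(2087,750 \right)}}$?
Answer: $\sqrt{2795458} \approx 1672.0$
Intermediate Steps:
$\sqrt{2796446 + k{\left(2087,750 \right)}} = \sqrt{2796446 - 988} = \sqrt{2795458}$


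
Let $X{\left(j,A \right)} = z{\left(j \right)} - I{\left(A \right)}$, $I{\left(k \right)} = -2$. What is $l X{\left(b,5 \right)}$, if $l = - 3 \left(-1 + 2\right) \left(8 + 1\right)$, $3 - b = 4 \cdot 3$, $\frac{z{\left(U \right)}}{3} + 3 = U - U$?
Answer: $189$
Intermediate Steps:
$z{\left(U \right)} = -9$ ($z{\left(U \right)} = -9 + 3 \left(U - U\right) = -9 + 3 \cdot 0 = -9 + 0 = -9$)
$b = -9$ ($b = 3 - 4 \cdot 3 = 3 - 12 = -9$)
$X{\left(j,A \right)} = -7$ ($X{\left(j,A \right)} = -9 - -2 = -9 + 2 = -7$)
$l = -27$ ($l = \left(-3\right) 1 \cdot 9 = \left(-3\right) 9 = -27$)
$l X{\left(b,5 \right)} = \left(-27\right) \left(-7\right) = 189$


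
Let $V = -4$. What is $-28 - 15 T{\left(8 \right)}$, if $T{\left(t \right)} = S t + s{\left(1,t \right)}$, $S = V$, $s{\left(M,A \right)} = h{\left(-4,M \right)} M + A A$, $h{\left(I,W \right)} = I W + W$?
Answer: $-463$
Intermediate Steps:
$h{\left(I,W \right)} = W + I W$
$s{\left(M,A \right)} = A^{2} - 3 M^{2}$ ($s{\left(M,A \right)} = M \left(1 - 4\right) M + A A = M \left(-3\right) M + A^{2} = - 3 M M + A^{2} = - 3 M^{2} + A^{2} = A^{2} - 3 M^{2}$)
$S = -4$
$T{\left(t \right)} = -3 + t^{2} - 4 t$ ($T{\left(t \right)} = - 4 t + \left(t^{2} - 3 \cdot 1^{2}\right) = - 4 t + \left(t^{2} - 3\right) = - 4 t + \left(-3 + t^{2}\right) = -3 + t^{2} - 4 t$)
$-28 - 15 T{\left(8 \right)} = -28 - 15 \left(-3 + 8^{2} - 32\right) = -28 - 15 \left(-3 + 64 - 32\right) = -28 - 435 = -463$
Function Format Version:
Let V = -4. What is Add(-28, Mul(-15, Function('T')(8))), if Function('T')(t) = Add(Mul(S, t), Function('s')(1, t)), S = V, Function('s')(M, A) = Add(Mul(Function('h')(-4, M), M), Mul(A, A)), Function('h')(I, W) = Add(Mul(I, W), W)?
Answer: -463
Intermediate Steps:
Function('h')(I, W) = Add(W, Mul(I, W))
Function('s')(M, A) = Add(Pow(A, 2), Mul(-3, Pow(M, 2))) (Function('s')(M, A) = Add(Mul(Mul(M, Add(1, -4)), M), Mul(A, A)) = Add(Mul(Mul(M, -3), M), Pow(A, 2)) = Add(Mul(Mul(-3, M), M), Pow(A, 2)) = Add(Mul(-3, Pow(M, 2)), Pow(A, 2)) = Add(Pow(A, 2), Mul(-3, Pow(M, 2))))
S = -4
Function('T')(t) = Add(-3, Pow(t, 2), Mul(-4, t)) (Function('T')(t) = Add(Mul(-4, t), Add(Pow(t, 2), Mul(-3, Pow(1, 2)))) = Add(Mul(-4, t), Add(Pow(t, 2), Mul(-3, 1))) = Add(Mul(-4, t), Add(Pow(t, 2), -3)) = Add(Mul(-4, t), Add(-3, Pow(t, 2))) = Add(-3, Pow(t, 2), Mul(-4, t)))
Add(-28, Mul(-15, Function('T')(8))) = Add(-28, Mul(-15, Add(-3, Pow(8, 2), Mul(-4, 8)))) = Add(-28, Mul(-15, Add(-3, 64, -32))) = Add(-28, Mul(-15, 29)) = Add(-28, -435) = -463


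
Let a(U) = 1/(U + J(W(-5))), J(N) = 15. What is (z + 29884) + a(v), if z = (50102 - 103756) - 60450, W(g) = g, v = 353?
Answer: -30992959/368 ≈ -84220.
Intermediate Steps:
z = -114104 (z = -53654 - 60450 = -114104)
a(U) = 1/(15 + U) (a(U) = 1/(U + 15) = 1/(15 + U))
(z + 29884) + a(v) = (-114104 + 29884) + 1/(15 + 353) = -84220 + 1/368 = -30992959/368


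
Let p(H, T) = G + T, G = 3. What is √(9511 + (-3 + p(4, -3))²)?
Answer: 4*√595 ≈ 97.570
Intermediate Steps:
p(H, T) = 3 + T
√(9511 + (-3 + p(4, -3))²) = √(9511 + (-3 + (3 - 3))²) = √(9511 + (-3 + 0)²) = √(9511 + (-3)²) = √(9511 + 9) = √9520 = 4*√595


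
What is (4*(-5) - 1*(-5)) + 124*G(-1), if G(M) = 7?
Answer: 853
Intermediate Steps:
(4*(-5) - 1*(-5)) + 124*G(-1) = (4*(-5) - 1*(-5)) + 124*7 = (-20 + 5) + 868 = -15 + 868 = 853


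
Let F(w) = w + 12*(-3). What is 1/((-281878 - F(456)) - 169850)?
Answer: -1/452148 ≈ -2.2117e-6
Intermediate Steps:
F(w) = -36 + w (F(w) = w - 36 = -36 + w)
1/((-281878 - F(456)) - 169850) = 1/((-281878 - (-36 + 456)) - 169850) = 1/((-281878 - 1*420) - 169850) = 1/((-281878 - 420) - 169850) = 1/(-282298 - 169850) = 1/(-452148) = -1/452148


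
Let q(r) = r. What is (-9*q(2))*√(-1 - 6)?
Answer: -18*I*√7 ≈ -47.624*I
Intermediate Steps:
(-9*q(2))*√(-1 - 6) = (-9*2)*√(-1 - 6) = -18*I*√7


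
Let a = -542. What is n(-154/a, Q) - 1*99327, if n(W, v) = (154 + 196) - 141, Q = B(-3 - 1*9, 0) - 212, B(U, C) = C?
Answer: -99118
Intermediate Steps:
Q = -212 (Q = 0 - 212 = -212)
n(W, v) = 209 (n(W, v) = 350 - 141 = 209)
n(-154/a, Q) - 1*99327 = 209 - 1*99327 = 209 - 99327 = -99118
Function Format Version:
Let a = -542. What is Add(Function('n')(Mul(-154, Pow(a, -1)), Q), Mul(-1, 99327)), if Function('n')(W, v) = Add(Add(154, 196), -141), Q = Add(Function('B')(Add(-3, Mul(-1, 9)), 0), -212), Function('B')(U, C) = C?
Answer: -99118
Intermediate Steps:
Q = -212 (Q = Add(0, -212) = -212)
Function('n')(W, v) = 209 (Function('n')(W, v) = Add(350, -141) = 209)
Add(Function('n')(Mul(-154, Pow(a, -1)), Q), Mul(-1, 99327)) = Add(209, Mul(-1, 99327)) = Add(209, -99327) = -99118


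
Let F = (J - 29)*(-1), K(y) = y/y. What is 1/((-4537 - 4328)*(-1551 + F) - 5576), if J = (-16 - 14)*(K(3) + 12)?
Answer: 1/10029604 ≈ 9.9705e-8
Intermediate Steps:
K(y) = 1
J = -390 (J = (-16 - 14)*(1 + 12) = -30*13 = -390)
F = 419 (F = (-390 - 29)*(-1) = -419*(-1) = 419)
1/((-4537 - 4328)*(-1551 + F) - 5576) = 1/((-4537 - 4328)*(-1551 + 419) - 5576) = 1/(-8865*(-1132) - 5576) = 1/(10035180 - 5576) = 1/10029604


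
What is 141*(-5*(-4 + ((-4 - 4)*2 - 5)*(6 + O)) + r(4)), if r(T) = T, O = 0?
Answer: 92214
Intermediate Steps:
141*(-5*(-4 + ((-4 - 4)*2 - 5)*(6 + O)) + r(4)) = 141*(-5*(-4 + ((-4 - 4)*2 - 5)*(6 + 0)) + 4) = 141*(-5*(-4 + (-8*2 - 5)*6) + 4) = 141*(-5*(-4 + (-16 - 5)*6) + 4) = 141*(-5*(-4 - 21*6) + 4) = 141*(-5*(-4 - 126) + 4) = 141*(-5*(-130) + 4) = 141*(650 + 4) = 141*654 = 92214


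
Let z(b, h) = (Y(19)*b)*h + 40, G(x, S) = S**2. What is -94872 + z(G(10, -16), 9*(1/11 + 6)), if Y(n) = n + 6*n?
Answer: 19487792/11 ≈ 1.7716e+6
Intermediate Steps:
Y(n) = 7*n
z(b, h) = 40 + 133*b*h (z(b, h) = ((7*19)*b)*h + 40 = (133*b)*h + 40 = 133*b*h + 40 = 40 + 133*b*h)
-94872 + z(G(10, -16), 9*(1/11 + 6)) = -94872 + (40 + 133*(-16)**2*(9*(1/11 + 6))) = -94872 + (40 + 133*256*(9*(1/11 + 6))) = -94872 + (40 + 133*256*(9*(67/11))) = -94872 + (40 + 133*256*(603/11)) = -94872 + (40 + 20530944/11) = -94872 + 20531384/11 = 19487792/11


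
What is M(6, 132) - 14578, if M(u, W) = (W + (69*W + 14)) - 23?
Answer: -5347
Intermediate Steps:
M(u, W) = -9 + 70*W (M(u, W) = (W + (14 + 69*W)) - 23 = (14 + 70*W) - 23 = -9 + 70*W)
M(6, 132) - 14578 = (-9 + 70*132) - 14578 = (-9 + 9240) - 14578 = 9231 - 14578 = -5347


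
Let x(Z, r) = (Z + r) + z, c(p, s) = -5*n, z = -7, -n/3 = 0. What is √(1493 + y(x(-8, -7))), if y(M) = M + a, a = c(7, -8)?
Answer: √1471 ≈ 38.354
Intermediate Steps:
n = 0 (n = -3*0 = 0)
c(p, s) = 0 (c(p, s) = -5*0 = 0)
a = 0
x(Z, r) = -7 + Z + r (x(Z, r) = (Z + r) - 7 = -7 + Z + r)
y(M) = M (y(M) = M + 0 = M)
√(1493 + y(x(-8, -7))) = √(1493 + (-7 - 8 - 7)) = √(1493 - 22) = √1471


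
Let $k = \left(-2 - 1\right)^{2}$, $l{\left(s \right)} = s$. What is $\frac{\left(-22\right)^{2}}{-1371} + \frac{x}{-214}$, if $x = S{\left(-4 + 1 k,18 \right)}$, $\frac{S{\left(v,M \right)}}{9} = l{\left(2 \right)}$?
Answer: $- \frac{64127}{146697} \approx -0.43714$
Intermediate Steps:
$k = 9$ ($k = \left(-3\right)^{2} = 9$)
$S{\left(v,M \right)} = 18$ ($S{\left(v,M \right)} = 9 \cdot 2 = 18$)
$x = 18$
$\frac{\left(-22\right)^{2}}{-1371} + \frac{x}{-214} = \frac{\left(-22\right)^{2}}{-1371} + \frac{18}{-214} = 484 \left(- \frac{1}{1371}\right) + 18 \left(- \frac{1}{214}\right) = - \frac{484}{1371} - \frac{9}{107} = - \frac{64127}{146697}$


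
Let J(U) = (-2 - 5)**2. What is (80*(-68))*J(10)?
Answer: -266560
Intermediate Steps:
J(U) = 49 (J(U) = (-7)**2 = 49)
(80*(-68))*J(10) = (80*(-68))*49 = -5440*49 = -266560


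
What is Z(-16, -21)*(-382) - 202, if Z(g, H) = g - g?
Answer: -202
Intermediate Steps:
Z(g, H) = 0
Z(-16, -21)*(-382) - 202 = 0*(-382) - 202 = 0 - 202 = -202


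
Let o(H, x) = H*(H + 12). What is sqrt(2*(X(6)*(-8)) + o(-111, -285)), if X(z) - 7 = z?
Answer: sqrt(10781) ≈ 103.83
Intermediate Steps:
X(z) = 7 + z
o(H, x) = H*(12 + H)
sqrt(2*(X(6)*(-8)) + o(-111, -285)) = sqrt(2*((7 + 6)*(-8)) - 111*(12 - 111)) = sqrt(2*(13*(-8)) - 111*(-99)) = sqrt(2*(-104) + 10989) = sqrt(-208 + 10989) = sqrt(10781)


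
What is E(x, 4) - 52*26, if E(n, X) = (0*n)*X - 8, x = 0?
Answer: -1360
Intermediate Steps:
E(n, X) = -8 (E(n, X) = 0*X - 8 = 0 - 8 = -8)
E(x, 4) - 52*26 = -8 - 52*26 = -8 - 26*52 = -8 - 1352 = -1360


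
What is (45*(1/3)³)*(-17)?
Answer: -85/3 ≈ -28.333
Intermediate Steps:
(45*(1/3)³)*(-17) = (45*(1*(⅓))³)*(-17) = (45*(⅓)³)*(-17) = (45*(1/27))*(-17) = (5/3)*(-17) = -85/3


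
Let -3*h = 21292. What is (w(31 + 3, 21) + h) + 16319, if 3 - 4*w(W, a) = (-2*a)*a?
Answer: 113315/12 ≈ 9442.9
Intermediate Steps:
w(W, a) = ¾ + a²/2 (w(W, a) = ¾ - (-2*a)*a/4 = ¾ - (-1)*a²/2 = ¾ + a²/2)
h = -21292/3 (h = -⅓*21292 = -21292/3 ≈ -7097.3)
(w(31 + 3, 21) + h) + 16319 = ((¾ + (½)*21²) - 21292/3) + 16319 = ((¾ + (½)*441) - 21292/3) + 16319 = ((¾ + 441/2) - 21292/3) + 16319 = (885/4 - 21292/3) + 16319 = -82513/12 + 16319 = 113315/12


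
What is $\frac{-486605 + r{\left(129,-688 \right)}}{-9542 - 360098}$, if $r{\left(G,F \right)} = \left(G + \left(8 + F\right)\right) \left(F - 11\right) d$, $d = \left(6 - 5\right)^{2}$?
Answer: $\frac{12682}{46205} \approx 0.27447$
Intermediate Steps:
$d = 1$ ($d = \left(6 - 5\right)^{2} = 1^{2} = 1$)
$r{\left(G,F \right)} = \left(-11 + F\right) \left(8 + F + G\right)$ ($r{\left(G,F \right)} = \left(G + \left(8 + F\right)\right) \left(F - 11\right) 1 = \left(8 + F + G\right) \left(-11 + F\right) 1 = \left(-11 + F\right) \left(8 + F + G\right) 1 = \left(-11 + F\right) \left(8 + F + G\right)$)
$\frac{-486605 + r{\left(129,-688 \right)}}{-9542 - 360098} = \frac{-486605 - \left(88195 - 473344\right)}{-9542 - 360098} = \frac{-486605 - -385149}{-369640} = \left(-486605 + 385149\right) \left(- \frac{1}{369640}\right) = \left(-101456\right) \left(- \frac{1}{369640}\right) = \frac{12682}{46205}$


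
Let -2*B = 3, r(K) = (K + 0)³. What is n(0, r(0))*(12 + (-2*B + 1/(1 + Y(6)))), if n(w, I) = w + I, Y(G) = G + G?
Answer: 0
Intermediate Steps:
r(K) = K³
Y(G) = 2*G
B = -3/2 (B = -½*3 = -3/2 ≈ -1.5000)
n(w, I) = I + w
n(0, r(0))*(12 + (-2*B + 1/(1 + Y(6)))) = (0³ + 0)*(12 + (-2*(-3/2) + 1/(1 + 2*6))) = (0 + 0)*(12 + (3 + 1/(1 + 12))) = 0*(12 + (3 + 1/13)) = 0*(12 + 40/13) = 0*(196/13) = 0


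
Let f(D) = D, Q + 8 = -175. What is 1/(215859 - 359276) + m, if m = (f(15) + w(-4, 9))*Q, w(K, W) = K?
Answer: -288698422/143417 ≈ -2013.0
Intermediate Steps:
Q = -183 (Q = -8 - 175 = -183)
m = -2013 (m = (15 - 4)*(-183) = 11*(-183) = -2013)
1/(215859 - 359276) + m = 1/(215859 - 359276) - 2013 = 1/(-143417) - 2013 = -1/143417 - 2013 = -288698422/143417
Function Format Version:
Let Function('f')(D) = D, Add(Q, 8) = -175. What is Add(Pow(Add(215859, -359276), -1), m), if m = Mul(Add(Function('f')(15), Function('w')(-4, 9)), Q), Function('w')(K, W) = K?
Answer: Rational(-288698422, 143417) ≈ -2013.0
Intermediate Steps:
Q = -183 (Q = Add(-8, -175) = -183)
m = -2013 (m = Mul(Add(15, -4), -183) = Mul(11, -183) = -2013)
Add(Pow(Add(215859, -359276), -1), m) = Add(Pow(Add(215859, -359276), -1), -2013) = Add(Pow(-143417, -1), -2013) = Add(Rational(-1, 143417), -2013) = Rational(-288698422, 143417)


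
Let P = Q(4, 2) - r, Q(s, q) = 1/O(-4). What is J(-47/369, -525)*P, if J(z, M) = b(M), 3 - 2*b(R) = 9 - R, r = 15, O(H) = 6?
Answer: 15753/4 ≈ 3938.3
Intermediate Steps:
Q(s, q) = 1/6
P = -89/6 (P = 1/6 - 1*15 = 1/6 - 15 = -89/6 ≈ -14.833)
b(R) = -3 + R/2 (b(R) = 3/2 - (9 - R)/2 = 3/2 + (-9/2 + R/2) = -3 + R/2)
J(z, M) = -3 + M/2
J(-47/369, -525)*P = (-3 + (1/2)*(-525))*(-89/6) = (-3 - 525/2)*(-89/6) = -531/2*(-89/6) = 15753/4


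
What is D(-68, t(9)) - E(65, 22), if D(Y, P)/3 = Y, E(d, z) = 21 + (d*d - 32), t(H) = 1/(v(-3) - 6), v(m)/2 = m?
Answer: -4418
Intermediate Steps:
v(m) = 2*m
t(H) = -1/12 (t(H) = 1/(2*(-3) - 6) = 1/(-6 - 6) = 1/(-12) = -1/12)
E(d, z) = -11 + d² (E(d, z) = 21 + (d² - 32) = 21 + (-32 + d²) = -11 + d²)
D(Y, P) = 3*Y
D(-68, t(9)) - E(65, 22) = 3*(-68) - (-11 + 65²) = -204 - (-11 + 4225) = -204 - 1*4214 = -204 - 4214 = -4418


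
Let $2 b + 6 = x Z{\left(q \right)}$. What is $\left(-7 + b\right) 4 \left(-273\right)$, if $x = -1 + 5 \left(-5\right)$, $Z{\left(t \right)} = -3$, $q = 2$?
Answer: $-31668$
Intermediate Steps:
$x = -26$ ($x = -1 - 25 = -26$)
$b = 36$ ($b = -3 + \frac{\left(-26\right) \left(-3\right)}{2} = -3 + \frac{1}{2} \cdot 78 = -3 + 39 = 36$)
$\left(-7 + b\right) 4 \left(-273\right) = \left(-7 + 36\right) 4 \left(-273\right) = 29 \cdot 4 \left(-273\right) = 116 \left(-273\right) = -31668$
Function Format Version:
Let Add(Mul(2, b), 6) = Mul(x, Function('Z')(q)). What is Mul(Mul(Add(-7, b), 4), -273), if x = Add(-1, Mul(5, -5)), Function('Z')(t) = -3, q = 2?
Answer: -31668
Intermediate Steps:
x = -26 (x = Add(-1, -25) = -26)
b = 36 (b = Add(-3, Mul(Rational(1, 2), Mul(-26, -3))) = Add(-3, Mul(Rational(1, 2), 78)) = Add(-3, 39) = 36)
Mul(Mul(Add(-7, b), 4), -273) = Mul(Mul(Add(-7, 36), 4), -273) = Mul(Mul(29, 4), -273) = Mul(116, -273) = -31668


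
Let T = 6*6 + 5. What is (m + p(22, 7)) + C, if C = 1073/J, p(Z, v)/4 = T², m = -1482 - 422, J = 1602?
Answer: 7722713/1602 ≈ 4820.7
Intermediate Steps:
m = -1904
T = 41 (T = 36 + 5 = 41)
p(Z, v) = 6724 (p(Z, v) = 4*41² = 4*1681 = 6724)
C = 1073/1602 ≈ 0.66979
(m + p(22, 7)) + C = (-1904 + 6724) + 1073/1602 = 4820 + 1073/1602 = 7722713/1602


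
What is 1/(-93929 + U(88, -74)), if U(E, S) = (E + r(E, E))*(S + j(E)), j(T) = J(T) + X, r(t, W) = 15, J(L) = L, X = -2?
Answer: -1/92693 ≈ -1.0788e-5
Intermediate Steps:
j(T) = -2 + T (j(T) = T - 2 = -2 + T)
U(E, S) = (15 + E)*(-2 + E + S) (U(E, S) = (E + 15)*(S + (-2 + E)) = (15 + E)*(-2 + E + S))
1/(-93929 + U(88, -74)) = 1/(-93929 + (-30 + 88² + 13*88 + 15*(-74) + 88*(-74))) = 1/(-93929 + (-30 + 7744 + 1144 - 1110 - 6512)) = 1/(-93929 + 1236) = 1/(-92693) = -1/92693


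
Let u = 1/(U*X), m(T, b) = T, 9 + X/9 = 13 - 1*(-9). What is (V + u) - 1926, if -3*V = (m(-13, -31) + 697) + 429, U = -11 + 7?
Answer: -1074997/468 ≈ -2297.0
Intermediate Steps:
U = -4
X = 117 (X = -81 + 9*(13 - 1*(-9)) = -81 + 9*(13 + 9) = -81 + 9*22 = -81 + 198 = 117)
u = -1/468 (u = 1/(-4*117) = 1/(-468) = -1/468 ≈ -0.0021368)
V = -371 (V = -((-13 + 697) + 429)/3 = -(684 + 429)/3 = -1/3*1113 = -371)
(V + u) - 1926 = (-371 - 1/468) - 1926 = -173629/468 - 1926 = -1074997/468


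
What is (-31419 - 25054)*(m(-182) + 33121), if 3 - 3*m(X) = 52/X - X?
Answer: -13069546390/7 ≈ -1.8671e+9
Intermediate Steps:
m(X) = 1 - 52/(3*X) + X/3 (m(X) = 1 - (52/X - X)/3 = 1 - (-X + 52/X)/3 = 1 + (-52/(3*X) + X/3) = 1 - 52/(3*X) + X/3)
(-31419 - 25054)*(m(-182) + 33121) = (-31419 - 25054)*((1/3)*(-52 - 182*(3 - 182))/(-182) + 33121) = -56473*((1/3)*(-1/182)*(-52 - 182*(-179)) + 33121) = -56473*((1/3)*(-1/182)*(-52 + 32578) + 33121) = -56473*((1/3)*(-1/182)*32526 + 33121) = -56473*(-417/7 + 33121) = -56473*231430/7 = -13069546390/7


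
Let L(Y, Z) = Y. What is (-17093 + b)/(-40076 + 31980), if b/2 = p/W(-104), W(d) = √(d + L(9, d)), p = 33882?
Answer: 17093/8096 + 16941*I*√95/192280 ≈ 2.1113 + 0.85875*I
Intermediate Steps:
W(d) = √(9 + d) (W(d) = √(d + 9) = √(9 + d))
b = -67764*I*√95/95 (b = 2*(33882/(√(9 - 104))) = 2*(33882/(√(-95))) = 2*(33882/((I*√95))) = 2*(33882*(-I*√95/95)) = 2*(-33882*I*√95/95) = -67764*I*√95/95 ≈ -6952.4*I)
(-17093 + b)/(-40076 + 31980) = (-17093 - 67764*I*√95/95)/(-40076 + 31980) = (-17093 - 67764*I*√95/95)/(-8096) = (-17093 - 67764*I*√95/95)*(-1/8096) = 17093/8096 + 16941*I*√95/192280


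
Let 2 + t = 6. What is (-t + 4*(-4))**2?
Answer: 400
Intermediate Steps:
t = 4 (t = -2 + 6 = 4)
(-t + 4*(-4))**2 = (-1*4 + 4*(-4))**2 = (-4 - 16)**2 = (-20)**2 = 400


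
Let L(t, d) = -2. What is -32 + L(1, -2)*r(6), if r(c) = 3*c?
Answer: -68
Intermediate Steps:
-32 + L(1, -2)*r(6) = -32 - 6*6 = -32 - 2*18 = -32 - 36 = -68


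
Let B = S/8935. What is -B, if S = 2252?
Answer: -2252/8935 ≈ -0.25204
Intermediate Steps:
B = 2252/8935 ≈ 0.25204
-B = -1*2252/8935 = -2252/8935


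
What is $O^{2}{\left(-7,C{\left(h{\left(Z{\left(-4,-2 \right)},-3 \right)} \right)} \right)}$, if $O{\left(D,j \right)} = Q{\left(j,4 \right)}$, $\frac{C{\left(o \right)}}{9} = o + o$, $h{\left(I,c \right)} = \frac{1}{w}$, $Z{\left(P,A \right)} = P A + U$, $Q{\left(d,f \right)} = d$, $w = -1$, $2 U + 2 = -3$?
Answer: $324$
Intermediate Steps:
$U = - \frac{5}{2}$ ($U = -1 + \frac{1}{2} \left(-3\right) = -1 - \frac{3}{2} = - \frac{5}{2} \approx -2.5$)
$Z{\left(P,A \right)} = - \frac{5}{2} + A P$ ($Z{\left(P,A \right)} = P A - \frac{5}{2} = A P - \frac{5}{2} = - \frac{5}{2} + A P$)
$h{\left(I,c \right)} = -1$ ($h{\left(I,c \right)} = \frac{1}{-1} = -1$)
$C{\left(o \right)} = 18 o$ ($C{\left(o \right)} = 9 \left(o + o\right) = 9 \cdot 2 o = 18 o$)
$O{\left(D,j \right)} = j$
$O^{2}{\left(-7,C{\left(h{\left(Z{\left(-4,-2 \right)},-3 \right)} \right)} \right)} = \left(18 \left(-1\right)\right)^{2} = \left(-18\right)^{2} = 324$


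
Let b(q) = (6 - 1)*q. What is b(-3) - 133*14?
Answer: -1877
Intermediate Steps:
b(q) = 5*q
b(-3) - 133*14 = 5*(-3) - 133*14 = -15 - 1862 = -1877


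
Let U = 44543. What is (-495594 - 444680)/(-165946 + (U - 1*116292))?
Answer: 940274/237695 ≈ 3.9558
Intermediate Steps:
(-495594 - 444680)/(-165946 + (U - 1*116292)) = (-495594 - 444680)/(-165946 + (44543 - 1*116292)) = -940274/(-165946 + (44543 - 116292)) = -940274/(-165946 - 71749) = -940274/(-237695) = -940274*(-1/237695) = 940274/237695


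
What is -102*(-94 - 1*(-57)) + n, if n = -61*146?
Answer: -5132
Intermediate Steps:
n = -8906
-102*(-94 - 1*(-57)) + n = -102*(-94 - 1*(-57)) - 8906 = -102*(-94 + 57) - 8906 = -102*(-37) - 8906 = 3774 - 8906 = -5132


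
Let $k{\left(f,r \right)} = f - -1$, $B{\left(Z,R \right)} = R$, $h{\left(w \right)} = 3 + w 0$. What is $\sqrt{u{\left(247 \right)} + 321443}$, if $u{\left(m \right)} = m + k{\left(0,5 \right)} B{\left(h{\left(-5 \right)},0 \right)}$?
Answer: $\sqrt{321690} \approx 567.18$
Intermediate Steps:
$h{\left(w \right)} = 3$ ($h{\left(w \right)} = 3 + 0 = 3$)
$k{\left(f,r \right)} = 1 + f$ ($k{\left(f,r \right)} = f + 1 = 1 + f$)
$u{\left(m \right)} = m$ ($u{\left(m \right)} = m + \left(1 + 0\right) 0 = m + 1 \cdot 0 = m + 0 = m$)
$\sqrt{u{\left(247 \right)} + 321443} = \sqrt{247 + 321443} = \sqrt{321690}$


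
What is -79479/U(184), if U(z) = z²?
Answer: -79479/33856 ≈ -2.3476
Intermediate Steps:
-79479/U(184) = -79479/(184²) = -79479/33856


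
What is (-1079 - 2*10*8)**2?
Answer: 1535121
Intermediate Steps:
(-1079 - 2*10*8)**2 = (-1079 - 20*8)**2 = (-1079 - 160)**2 = (-1239)**2 = 1535121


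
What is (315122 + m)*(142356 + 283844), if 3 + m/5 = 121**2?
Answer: 165498574400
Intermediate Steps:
m = 73190 (m = -15 + 5*121**2 = -15 + 5*14641 = -15 + 73205 = 73190)
(315122 + m)*(142356 + 283844) = (315122 + 73190)*(142356 + 283844) = 388312*426200 = 165498574400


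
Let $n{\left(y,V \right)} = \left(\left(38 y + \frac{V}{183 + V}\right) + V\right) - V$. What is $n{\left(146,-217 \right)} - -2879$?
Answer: $\frac{286735}{34} \approx 8433.4$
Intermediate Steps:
$n{\left(y,V \right)} = 38 y + \frac{V}{183 + V}$ ($n{\left(y,V \right)} = \left(\left(38 y + \frac{V}{183 + V}\right) + V\right) - V = \left(V + 38 y + \frac{V}{183 + V}\right) - V = 38 y + \frac{V}{183 + V}$)
$n{\left(146,-217 \right)} - -2879 = \frac{-217 + 6954 \cdot 146 + 38 \left(-217\right) 146}{183 - 217} - -2879 = \frac{-217 + 1015284 - 1203916}{-34} + 2879 = \left(- \frac{1}{34}\right) \left(-188849\right) + 2879 = \frac{188849}{34} + 2879 = \frac{286735}{34}$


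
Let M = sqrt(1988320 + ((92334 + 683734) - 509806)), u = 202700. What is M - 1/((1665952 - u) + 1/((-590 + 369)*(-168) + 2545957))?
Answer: -2583085/3779704292421 + sqrt(2254582) ≈ 1501.5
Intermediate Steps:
M = sqrt(2254582) (M = sqrt(1988320 + (776068 - 509806)) = sqrt(1988320 + 266262) = sqrt(2254582) ≈ 1501.5)
M - 1/((1665952 - u) + 1/((-590 + 369)*(-168) + 2545957)) = sqrt(2254582) - 1/((1665952 - 1*202700) + 1/((-590 + 369)*(-168) + 2545957)) = sqrt(2254582) - 1/((1665952 - 202700) + 1/(-221*(-168) + 2545957)) = sqrt(2254582) - 1/(1463252 + 1/(37128 + 2545957)) = sqrt(2254582) - 1/(1463252 + 1/2583085) = sqrt(2254582) - 1/3779704292421/2583085 = sqrt(2254582) - 1*2583085/3779704292421 = sqrt(2254582) - 2583085/3779704292421 = -2583085/3779704292421 + sqrt(2254582)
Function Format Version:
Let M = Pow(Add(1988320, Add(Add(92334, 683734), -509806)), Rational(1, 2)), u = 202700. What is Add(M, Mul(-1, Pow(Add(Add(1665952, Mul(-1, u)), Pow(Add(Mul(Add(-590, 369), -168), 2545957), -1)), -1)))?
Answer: Add(Rational(-2583085, 3779704292421), Pow(2254582, Rational(1, 2))) ≈ 1501.5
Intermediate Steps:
M = Pow(2254582, Rational(1, 2)) (M = Pow(Add(1988320, Add(776068, -509806)), Rational(1, 2)) = Pow(Add(1988320, 266262), Rational(1, 2)) = Pow(2254582, Rational(1, 2)) ≈ 1501.5)
Add(M, Mul(-1, Pow(Add(Add(1665952, Mul(-1, u)), Pow(Add(Mul(Add(-590, 369), -168), 2545957), -1)), -1))) = Add(Pow(2254582, Rational(1, 2)), Mul(-1, Pow(Add(Add(1665952, Mul(-1, 202700)), Pow(Add(Mul(Add(-590, 369), -168), 2545957), -1)), -1))) = Add(Pow(2254582, Rational(1, 2)), Mul(-1, Pow(Add(Add(1665952, -202700), Pow(Add(Mul(-221, -168), 2545957), -1)), -1))) = Add(Pow(2254582, Rational(1, 2)), Mul(-1, Pow(Add(1463252, Pow(Add(37128, 2545957), -1)), -1))) = Add(Pow(2254582, Rational(1, 2)), Mul(-1, Pow(Add(1463252, Pow(2583085, -1)), -1))) = Add(Pow(2254582, Rational(1, 2)), Mul(-1, Pow(Add(1463252, Rational(1, 2583085)), -1))) = Add(Pow(2254582, Rational(1, 2)), Mul(-1, Pow(Rational(3779704292421, 2583085), -1))) = Add(Pow(2254582, Rational(1, 2)), Mul(-1, Rational(2583085, 3779704292421))) = Add(Pow(2254582, Rational(1, 2)), Rational(-2583085, 3779704292421)) = Add(Rational(-2583085, 3779704292421), Pow(2254582, Rational(1, 2)))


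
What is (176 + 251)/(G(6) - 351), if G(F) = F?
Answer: -427/345 ≈ -1.2377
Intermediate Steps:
(176 + 251)/(G(6) - 351) = (176 + 251)/(6 - 351) = 427/(-345) = 427*(-1/345) = -427/345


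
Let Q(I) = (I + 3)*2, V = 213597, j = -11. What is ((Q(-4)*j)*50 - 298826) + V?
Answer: -84129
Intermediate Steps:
Q(I) = 6 + 2*I (Q(I) = (3 + I)*2 = 6 + 2*I)
((Q(-4)*j)*50 - 298826) + V = (((6 + 2*(-4))*(-11))*50 - 298826) + 213597 = (((6 - 8)*(-11))*50 - 298826) + 213597 = (-2*(-11)*50 - 298826) + 213597 = (22*50 - 298826) + 213597 = (1100 - 298826) + 213597 = -297726 + 213597 = -84129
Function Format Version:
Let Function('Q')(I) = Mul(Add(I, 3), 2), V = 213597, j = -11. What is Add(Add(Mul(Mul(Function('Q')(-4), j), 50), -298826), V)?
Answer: -84129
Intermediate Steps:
Function('Q')(I) = Add(6, Mul(2, I)) (Function('Q')(I) = Mul(Add(3, I), 2) = Add(6, Mul(2, I)))
Add(Add(Mul(Mul(Function('Q')(-4), j), 50), -298826), V) = Add(Add(Mul(Mul(Add(6, Mul(2, -4)), -11), 50), -298826), 213597) = Add(Add(Mul(Mul(Add(6, -8), -11), 50), -298826), 213597) = Add(Add(Mul(Mul(-2, -11), 50), -298826), 213597) = Add(Add(Mul(22, 50), -298826), 213597) = Add(Add(1100, -298826), 213597) = Add(-297726, 213597) = -84129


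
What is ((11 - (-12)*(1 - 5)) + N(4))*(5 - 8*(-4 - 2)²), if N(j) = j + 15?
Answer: 5094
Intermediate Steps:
N(j) = 15 + j
((11 - (-12)*(1 - 5)) + N(4))*(5 - 8*(-4 - 2)²) = ((11 - (-12)*(1 - 5)) + (15 + 4))*(5 - 8*(-4 - 2)²) = ((11 - (-12)*(-4)) + 19)*(5 - 8*(-6)²) = ((11 - 4*12) + 19)*(5 - 8*36) = ((11 - 48) + 19)*(5 - 288) = (-37 + 19)*(-283) = -18*(-283) = 5094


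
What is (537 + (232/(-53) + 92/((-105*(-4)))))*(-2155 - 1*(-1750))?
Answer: -80062128/371 ≈ -2.1580e+5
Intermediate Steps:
(537 + (232/(-53) + 92/((-105*(-4)))))*(-2155 - 1*(-1750)) = (537 + (232*(-1/53) + 92/((-21*(-20)))))*(-2155 + 1750) = (537 + (-232/53 + 92/420))*(-405) = (537 + (-232/53 + 92*(1/420)))*(-405) = (537 + (-232/53 + 23/105))*(-405) = (537 - 23141/5565)*(-405) = (2965264/5565)*(-405) = -80062128/371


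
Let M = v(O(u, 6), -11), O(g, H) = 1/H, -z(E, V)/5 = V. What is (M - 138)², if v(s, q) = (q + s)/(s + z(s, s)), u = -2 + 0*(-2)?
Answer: 237169/16 ≈ 14823.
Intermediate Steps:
z(E, V) = -5*V
u = -2 (u = -2 + 0 = -2)
v(s, q) = -(q + s)/(4*s) (v(s, q) = (q + s)/(s - 5*s) = (q + s)/((-4*s)) = (q + s)*(-1/(4*s)) = -(q + s)/(4*s))
M = 65/4 (M = (-1*(-11) - 1/6)/(4*(1/6)) = (11 - 1*⅙)/(4*(⅙)) = (¼)*6*(11 - ⅙) = (¼)*6*(65/6) = 65/4 ≈ 16.250)
(M - 138)² = (65/4 - 138)² = (-487/4)² = 237169/16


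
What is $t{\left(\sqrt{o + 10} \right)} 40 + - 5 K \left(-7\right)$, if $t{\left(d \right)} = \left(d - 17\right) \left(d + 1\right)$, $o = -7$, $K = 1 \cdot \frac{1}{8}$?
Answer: $- \frac{4445}{8} - 640 \sqrt{3} \approx -1664.1$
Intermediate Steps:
$K = \frac{1}{8}$ ($K = 1 \cdot \frac{1}{8} = \frac{1}{8} \approx 0.125$)
$t{\left(d \right)} = \left(1 + d\right) \left(-17 + d\right)$ ($t{\left(d \right)} = \left(-17 + d\right) \left(1 + d\right) = \left(1 + d\right) \left(-17 + d\right)$)
$t{\left(\sqrt{o + 10} \right)} 40 + - 5 K \left(-7\right) = \left(-17 + \left(\sqrt{-7 + 10}\right)^{2} - 16 \sqrt{-7 + 10}\right) 40 + \left(-5\right) \frac{1}{8} \left(-7\right) = \left(-17 + \left(\sqrt{3}\right)^{2} - 16 \sqrt{3}\right) 40 - - \frac{35}{8} = \left(-17 + 3 - 16 \sqrt{3}\right) 40 + \frac{35}{8} = \left(-14 - 16 \sqrt{3}\right) 40 + \frac{35}{8} = \left(-560 - 640 \sqrt{3}\right) + \frac{35}{8} = - \frac{4445}{8} - 640 \sqrt{3}$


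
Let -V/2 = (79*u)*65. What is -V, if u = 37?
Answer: 379990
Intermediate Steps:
V = -379990 (V = -2*79*37*65 = -5846*65 = -2*189995 = -379990)
-V = -1*(-379990) = 379990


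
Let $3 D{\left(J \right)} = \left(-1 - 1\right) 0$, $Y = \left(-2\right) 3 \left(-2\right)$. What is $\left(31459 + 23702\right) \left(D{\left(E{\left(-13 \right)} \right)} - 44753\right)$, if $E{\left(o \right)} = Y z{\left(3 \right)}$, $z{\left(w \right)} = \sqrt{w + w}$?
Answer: $-2468620233$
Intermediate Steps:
$Y = 12$ ($Y = \left(-6\right) \left(-2\right) = 12$)
$z{\left(w \right)} = \sqrt{2} \sqrt{w}$ ($z{\left(w \right)} = \sqrt{2 w} = \sqrt{2} \sqrt{w}$)
$E{\left(o \right)} = 12 \sqrt{6}$ ($E{\left(o \right)} = 12 \sqrt{2} \sqrt{3} = 12 \sqrt{6}$)
$D{\left(J \right)} = 0$ ($D{\left(J \right)} = \frac{\left(-1 - 1\right) 0}{3} = \frac{\left(-2\right) 0}{3} = \frac{1}{3} \cdot 0 = 0$)
$\left(31459 + 23702\right) \left(D{\left(E{\left(-13 \right)} \right)} - 44753\right) = \left(31459 + 23702\right) \left(0 - 44753\right) = 55161 \left(-44753\right) = -2468620233$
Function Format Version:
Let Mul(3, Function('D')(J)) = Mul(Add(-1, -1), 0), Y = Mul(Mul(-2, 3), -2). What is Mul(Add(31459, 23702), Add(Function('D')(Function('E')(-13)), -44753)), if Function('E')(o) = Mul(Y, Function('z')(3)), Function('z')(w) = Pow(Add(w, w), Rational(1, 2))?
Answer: -2468620233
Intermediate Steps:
Y = 12 (Y = Mul(-6, -2) = 12)
Function('z')(w) = Mul(Pow(2, Rational(1, 2)), Pow(w, Rational(1, 2))) (Function('z')(w) = Pow(Mul(2, w), Rational(1, 2)) = Mul(Pow(2, Rational(1, 2)), Pow(w, Rational(1, 2))))
Function('E')(o) = Mul(12, Pow(6, Rational(1, 2))) (Function('E')(o) = Mul(12, Mul(Pow(2, Rational(1, 2)), Pow(3, Rational(1, 2)))) = Mul(12, Pow(6, Rational(1, 2))))
Function('D')(J) = 0 (Function('D')(J) = Mul(Rational(1, 3), Mul(Add(-1, -1), 0)) = Mul(Rational(1, 3), Mul(-2, 0)) = Mul(Rational(1, 3), 0) = 0)
Mul(Add(31459, 23702), Add(Function('D')(Function('E')(-13)), -44753)) = Mul(Add(31459, 23702), Add(0, -44753)) = Mul(55161, -44753) = -2468620233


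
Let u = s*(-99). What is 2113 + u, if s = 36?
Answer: -1451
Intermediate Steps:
u = -3564 (u = 36*(-99) = -3564)
2113 + u = 2113 - 3564 = -1451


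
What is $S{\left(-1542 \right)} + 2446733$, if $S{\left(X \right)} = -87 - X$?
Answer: $2448188$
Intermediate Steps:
$S{\left(-1542 \right)} + 2446733 = \left(-87 - -1542\right) + 2446733 = \left(-87 + 1542\right) + 2446733 = 1455 + 2446733 = 2448188$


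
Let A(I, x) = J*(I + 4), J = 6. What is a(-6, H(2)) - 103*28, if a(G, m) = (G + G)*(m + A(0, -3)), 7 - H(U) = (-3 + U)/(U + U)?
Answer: -3259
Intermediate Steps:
A(I, x) = 24 + 6*I (A(I, x) = 6*(I + 4) = 6*(4 + I) = 24 + 6*I)
H(U) = 7 - (-3 + U)/(2*U) (H(U) = 7 - (-3 + U)/(U + U) = 7 - (-3 + U)/(2*U))
a(G, m) = 2*G*(24 + m) (a(G, m) = (G + G)*(m + (24 + 6*0)) = (2*G)*(m + (24 + 0)) = (2*G)*(m + 24) = (2*G)*(24 + m) = 2*G*(24 + m))
a(-6, H(2)) - 103*28 = 2*(-6)*(24 + (½)*(3 + 13*2)/2) - 103*28 = 2*(-6)*(24 + (½)*(½)*(3 + 26)) - 2884 = 2*(-6)*(24 + (½)*(½)*29) - 2884 = 2*(-6)*(24 + 29/4) - 2884 = 2*(-6)*(125/4) - 2884 = -375 - 2884 = -3259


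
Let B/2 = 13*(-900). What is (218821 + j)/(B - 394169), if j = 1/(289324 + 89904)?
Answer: -82983050189/158353856732 ≈ -0.52404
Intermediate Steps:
j = 1/379228 ≈ 2.6369e-6
B = -23400 (B = 2*(13*(-900)) = 2*(-11700) = -23400)
(218821 + j)/(B - 394169) = (218821 + 1/379228)/(-23400 - 394169) = (82983050189/379228)/(-417569) = (82983050189/379228)*(-1/417569) = -82983050189/158353856732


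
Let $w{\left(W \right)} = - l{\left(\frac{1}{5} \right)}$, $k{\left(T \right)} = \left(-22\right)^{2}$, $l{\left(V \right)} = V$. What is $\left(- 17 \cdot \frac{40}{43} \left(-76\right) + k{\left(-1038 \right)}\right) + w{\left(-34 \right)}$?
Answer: $\frac{362417}{215} \approx 1685.7$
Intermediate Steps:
$k{\left(T \right)} = 484$
$w{\left(W \right)} = - \frac{1}{5}$
$\left(- 17 \cdot \frac{40}{43} \left(-76\right) + k{\left(-1038 \right)}\right) + w{\left(-34 \right)} = \left(- 17 \cdot \frac{40}{43} \left(-76\right) + 484\right) - \frac{1}{5} = \left(- 17 \cdot 40 \cdot \frac{1}{43} \left(-76\right) + 484\right) - \frac{1}{5} = \left(\left(-17\right) \frac{40}{43} \left(-76\right) + 484\right) - \frac{1}{5} = \left(\left(- \frac{680}{43}\right) \left(-76\right) + 484\right) - \frac{1}{5} = \left(\frac{51680}{43} + 484\right) - \frac{1}{5} = \frac{72492}{43} - \frac{1}{5} = \frac{362417}{215}$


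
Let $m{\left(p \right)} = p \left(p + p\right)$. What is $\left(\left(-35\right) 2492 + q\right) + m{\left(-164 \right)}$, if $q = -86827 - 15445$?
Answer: $-135700$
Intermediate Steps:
$m{\left(p \right)} = 2 p^{2}$ ($m{\left(p \right)} = p 2 p = 2 p^{2}$)
$q = -102272$ ($q = -86827 - 15445 = -102272$)
$\left(\left(-35\right) 2492 + q\right) + m{\left(-164 \right)} = \left(\left(-35\right) 2492 - 102272\right) + 2 \left(-164\right)^{2} = \left(-87220 - 102272\right) + 2 \cdot 26896 = -189492 + 53792 = -135700$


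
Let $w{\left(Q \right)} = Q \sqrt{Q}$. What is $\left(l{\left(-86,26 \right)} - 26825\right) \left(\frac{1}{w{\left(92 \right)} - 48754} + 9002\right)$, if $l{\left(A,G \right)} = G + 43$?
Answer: $- \frac{143079828746783478}{594043457} + \frac{1230776 \sqrt{23}}{594043457} \approx -2.4086 \cdot 10^{8}$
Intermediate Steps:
$w{\left(Q \right)} = Q^{\frac{3}{2}}$
$l{\left(A,G \right)} = 43 + G$
$\left(l{\left(-86,26 \right)} - 26825\right) \left(\frac{1}{w{\left(92 \right)} - 48754} + 9002\right) = \left(\left(43 + 26\right) - 26825\right) \left(\frac{1}{92^{\frac{3}{2}} - 48754} + 9002\right) = \left(69 - 26825\right) \left(\frac{1}{184 \sqrt{23} - 48754} + 9002\right) = - 26756 \left(\frac{1}{-48754 + 184 \sqrt{23}} + 9002\right) = - 26756 \left(9002 + \frac{1}{-48754 + 184 \sqrt{23}}\right) = -240857512 - \frac{26756}{-48754 + 184 \sqrt{23}}$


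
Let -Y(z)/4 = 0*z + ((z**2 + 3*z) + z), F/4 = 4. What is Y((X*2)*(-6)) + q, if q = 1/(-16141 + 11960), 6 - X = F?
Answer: -248853121/4181 ≈ -59520.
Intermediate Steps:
F = 16 (F = 4*4 = 16)
X = -10 (X = 6 - 1*16 = 6 - 16 = -10)
q = -1/4181 (q = 1/(-4181) = -1/4181 ≈ -0.00023918)
Y(z) = -16*z - 4*z**2 (Y(z) = -4*(0*z + ((z**2 + 3*z) + z)) = -4*(0 + (z**2 + 4*z)) = -4*(z**2 + 4*z) = -16*z - 4*z**2)
Y((X*2)*(-6)) + q = -4*-10*2*(-6)*(4 - 10*2*(-6)) - 1/4181 = -4*(-20*(-6))*(4 - 20*(-6)) - 1/4181 = -4*120*(4 + 120) - 1/4181 = -4*120*124 - 1/4181 = -59520 - 1/4181 = -248853121/4181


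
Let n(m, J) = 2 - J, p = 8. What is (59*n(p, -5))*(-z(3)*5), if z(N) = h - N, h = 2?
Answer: 2065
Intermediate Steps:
z(N) = 2 - N
(59*n(p, -5))*(-z(3)*5) = (59*(2 - 1*(-5)))*(-(2 - 1*3)*5) = (59*(2 + 5))*(-(2 - 3)*5) = (59*7)*(-1*(-1)*5) = 413*(1*5) = 413*5 = 2065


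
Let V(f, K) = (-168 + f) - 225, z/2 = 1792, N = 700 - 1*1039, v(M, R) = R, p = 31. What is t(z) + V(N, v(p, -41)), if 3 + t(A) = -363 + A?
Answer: 2486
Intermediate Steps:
N = -339 (N = 700 - 1039 = -339)
z = 3584 (z = 2*1792 = 3584)
V(f, K) = -393 + f
t(A) = -366 + A (t(A) = -3 + (-363 + A) = -366 + A)
t(z) + V(N, v(p, -41)) = (-366 + 3584) + (-393 - 339) = 3218 - 732 = 2486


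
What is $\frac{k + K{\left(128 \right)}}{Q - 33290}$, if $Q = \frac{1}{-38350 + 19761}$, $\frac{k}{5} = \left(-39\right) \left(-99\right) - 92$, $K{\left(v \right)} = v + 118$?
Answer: $- \frac{354882599}{618827811} \approx -0.57348$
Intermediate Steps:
$K{\left(v \right)} = 118 + v$
$k = 18845$ ($k = 5 \left(\left(-39\right) \left(-99\right) - 92\right) = 5 \left(3861 - 92\right) = 5 \cdot 3769 = 18845$)
$Q = - \frac{1}{18589}$ ($Q = \frac{1}{-18589} = - \frac{1}{18589} \approx -5.3795 \cdot 10^{-5}$)
$\frac{k + K{\left(128 \right)}}{Q - 33290} = \frac{18845 + \left(118 + 128\right)}{- \frac{1}{18589} - 33290} = \frac{18845 + 246}{- \frac{618827811}{18589}} = 19091 \left(- \frac{18589}{618827811}\right) = - \frac{354882599}{618827811}$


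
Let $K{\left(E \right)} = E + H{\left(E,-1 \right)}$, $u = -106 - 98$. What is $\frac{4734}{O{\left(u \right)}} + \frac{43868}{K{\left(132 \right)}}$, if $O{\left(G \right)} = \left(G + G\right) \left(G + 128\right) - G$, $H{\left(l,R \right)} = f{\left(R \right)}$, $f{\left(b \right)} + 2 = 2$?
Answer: $\frac{576529}{1734} \approx 332.48$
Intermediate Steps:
$f{\left(b \right)} = 0$ ($f{\left(b \right)} = -2 + 2 = 0$)
$H{\left(l,R \right)} = 0$
$u = -204$
$K{\left(E \right)} = E$ ($K{\left(E \right)} = E + 0 = E$)
$O{\left(G \right)} = - G + 2 G \left(128 + G\right)$ ($O{\left(G \right)} = 2 G \left(128 + G\right) - G = - G + 2 G \left(128 + G\right)$)
$\frac{4734}{O{\left(u \right)}} + \frac{43868}{K{\left(132 \right)}} = \frac{4734}{\left(-204\right) \left(255 + 2 \left(-204\right)\right)} + \frac{43868}{132} = \frac{4734}{\left(-204\right) \left(255 - 408\right)} + 43868 \cdot \frac{1}{132} = \frac{4734}{\left(-204\right) \left(-153\right)} + \frac{997}{3} = \frac{4734}{31212} + \frac{997}{3} = 4734 \cdot \frac{1}{31212} + \frac{997}{3} = \frac{263}{1734} + \frac{997}{3} = \frac{576529}{1734}$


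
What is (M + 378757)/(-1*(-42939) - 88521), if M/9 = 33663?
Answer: -340862/22791 ≈ -14.956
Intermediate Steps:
M = 302967 (M = 9*33663 = 302967)
(M + 378757)/(-1*(-42939) - 88521) = (302967 + 378757)/(-1*(-42939) - 88521) = 681724/(42939 - 88521) = 681724/(-45582) = 681724*(-1/45582) = -340862/22791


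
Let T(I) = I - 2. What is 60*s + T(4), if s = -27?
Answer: -1618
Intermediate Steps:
T(I) = -2 + I
60*s + T(4) = 60*(-27) + (-2 + 4) = -1620 + 2 = -1618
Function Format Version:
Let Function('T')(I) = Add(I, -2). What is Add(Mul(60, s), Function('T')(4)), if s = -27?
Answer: -1618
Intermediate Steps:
Function('T')(I) = Add(-2, I)
Add(Mul(60, s), Function('T')(4)) = Add(Mul(60, -27), Add(-2, 4)) = Add(-1620, 2) = -1618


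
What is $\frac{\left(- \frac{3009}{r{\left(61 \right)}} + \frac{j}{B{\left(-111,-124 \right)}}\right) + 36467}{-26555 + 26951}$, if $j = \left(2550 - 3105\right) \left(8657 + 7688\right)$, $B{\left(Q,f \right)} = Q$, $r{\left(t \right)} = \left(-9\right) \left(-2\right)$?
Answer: $\frac{708149}{2376} \approx 298.04$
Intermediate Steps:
$r{\left(t \right)} = 18$
$j = -9071475$ ($j = \left(-555\right) 16345 = -9071475$)
$\frac{\left(- \frac{3009}{r{\left(61 \right)}} + \frac{j}{B{\left(-111,-124 \right)}}\right) + 36467}{-26555 + 26951} = \frac{\left(- \frac{3009}{18} - \frac{9071475}{-111}\right) + 36467}{-26555 + 26951} = \frac{\left(\left(-3009\right) \frac{1}{18} - -81725\right) + 36467}{396} = \left(\left(- \frac{1003}{6} + 81725\right) + 36467\right) \frac{1}{396} = \left(\frac{489347}{6} + 36467\right) \frac{1}{396} = \frac{708149}{6} \cdot \frac{1}{396} = \frac{708149}{2376}$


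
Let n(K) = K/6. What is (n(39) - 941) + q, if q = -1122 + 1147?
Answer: -1819/2 ≈ -909.50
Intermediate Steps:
q = 25
n(K) = K/6 (n(K) = K*(1/6) = K/6)
(n(39) - 941) + q = ((1/6)*39 - 941) + 25 = (13/2 - 941) + 25 = -1869/2 + 25 = -1819/2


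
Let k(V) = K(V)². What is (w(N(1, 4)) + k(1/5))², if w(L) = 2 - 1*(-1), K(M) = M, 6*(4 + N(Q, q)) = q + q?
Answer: 5776/625 ≈ 9.2416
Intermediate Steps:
N(Q, q) = -4 + q/3 (N(Q, q) = -4 + (q + q)/6 = -4 + (2*q)/6 = -4 + q/3)
w(L) = 3 (w(L) = 2 + 1 = 3)
k(V) = V²
(w(N(1, 4)) + k(1/5))² = (3 + (1/5)²)² = (3 + (⅕)²)² = (3 + 1/25)² = (76/25)² = 5776/625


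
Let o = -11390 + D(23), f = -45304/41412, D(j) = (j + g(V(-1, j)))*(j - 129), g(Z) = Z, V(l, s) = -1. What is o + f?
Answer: -20296456/1479 ≈ -13723.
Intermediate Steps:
D(j) = (-1 + j)*(-129 + j) (D(j) = (j - 1)*(j - 129) = (-1 + j)*(-129 + j))
f = -1618/1479 (f = -45304*1/41412 = -1618/1479 ≈ -1.0940)
o = -13722 (o = -11390 + (129 + 23² - 130*23) = -11390 + (129 + 529 - 2990) = -11390 - 2332 = -13722)
o + f = -13722 - 1618/1479 = -20296456/1479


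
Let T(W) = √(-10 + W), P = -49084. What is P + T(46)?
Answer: -49078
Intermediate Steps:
P + T(46) = -49084 + √(-10 + 46) = -49084 + √36 = -49084 + 6 = -49078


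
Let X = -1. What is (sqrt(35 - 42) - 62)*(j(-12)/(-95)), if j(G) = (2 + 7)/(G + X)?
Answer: -558/1235 + 9*I*sqrt(7)/1235 ≈ -0.45182 + 0.019281*I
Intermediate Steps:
j(G) = 9/(-1 + G) (j(G) = (2 + 7)/(G - 1) = 9/(-1 + G))
(sqrt(35 - 42) - 62)*(j(-12)/(-95)) = (sqrt(35 - 42) - 62)*((9/(-1 - 12))/(-95)) = (sqrt(-7) - 62)*((9/(-13))*(-1/95)) = (I*sqrt(7) - 62)*((9*(-1/13))*(-1/95)) = (-62 + I*sqrt(7))*(-9/13*(-1/95)) = (-62 + I*sqrt(7))*(9/1235) = -558/1235 + 9*I*sqrt(7)/1235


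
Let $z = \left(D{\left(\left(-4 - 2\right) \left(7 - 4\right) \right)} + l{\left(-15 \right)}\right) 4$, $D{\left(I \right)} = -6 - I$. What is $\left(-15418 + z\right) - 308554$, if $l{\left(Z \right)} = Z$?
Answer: $-323984$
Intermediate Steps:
$z = -12$ ($z = \left(\left(-6 - \left(-4 - 2\right) \left(7 - 4\right)\right) - 15\right) 4 = \left(\left(-6 - \left(-6\right) 3\right) - 15\right) 4 = \left(\left(-6 - -18\right) - 15\right) 4 = \left(\left(-6 + 18\right) - 15\right) 4 = \left(12 - 15\right) 4 = \left(-3\right) 4 = -12$)
$\left(-15418 + z\right) - 308554 = \left(-15418 - 12\right) - 308554 = -15430 - 308554 = -323984$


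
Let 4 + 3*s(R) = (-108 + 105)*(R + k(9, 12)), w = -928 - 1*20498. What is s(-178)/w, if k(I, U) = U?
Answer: -247/32139 ≈ -0.0076854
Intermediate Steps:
w = -21426 (w = -928 - 20498 = -21426)
s(R) = -40/3 - R (s(R) = -4/3 + ((-108 + 105)*(R + 12))/3 = -4/3 + (-3*(12 + R))/3 = -4/3 + (-36 - 3*R)/3 = -4/3 + (-12 - R) = -40/3 - R)
s(-178)/w = (-40/3 - 1*(-178))/(-21426) = (-40/3 + 178)*(-1/21426) = (494/3)*(-1/21426) = -247/32139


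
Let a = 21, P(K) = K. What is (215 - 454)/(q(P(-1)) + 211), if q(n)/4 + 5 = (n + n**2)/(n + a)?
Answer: -239/191 ≈ -1.2513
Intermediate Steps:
q(n) = -20 + 4*(n + n**2)/(21 + n) (q(n) = -20 + 4*((n + n**2)/(n + 21)) = -20 + 4*((n + n**2)/(21 + n)) = -20 + 4*(n + n**2)/(21 + n))
(215 - 454)/(q(P(-1)) + 211) = (215 - 454)/(4*(-105 + (-1)**2 - 4*(-1))/(21 - 1) + 211) = -239/(4*(-105 + 1 + 4)/20 + 211) = -239/(4*(1/20)*(-100) + 211) = -239/(-20 + 211) = -239/191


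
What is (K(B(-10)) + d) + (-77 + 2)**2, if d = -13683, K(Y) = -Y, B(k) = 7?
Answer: -8065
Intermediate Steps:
(K(B(-10)) + d) + (-77 + 2)**2 = (-1*7 - 13683) + (-77 + 2)**2 = (-7 - 13683) + (-75)**2 = -13690 + 5625 = -8065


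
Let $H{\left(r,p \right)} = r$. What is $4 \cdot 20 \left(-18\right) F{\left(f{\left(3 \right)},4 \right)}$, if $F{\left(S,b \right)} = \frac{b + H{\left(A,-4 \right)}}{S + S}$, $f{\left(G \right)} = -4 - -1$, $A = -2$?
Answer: $480$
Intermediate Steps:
$f{\left(G \right)} = -3$ ($f{\left(G \right)} = -4 + 1 = -3$)
$F{\left(S,b \right)} = \frac{-2 + b}{2 S}$ ($F{\left(S,b \right)} = \frac{b - 2}{S + S} = \frac{-2 + b}{2 S}$)
$4 \cdot 20 \left(-18\right) F{\left(f{\left(3 \right)},4 \right)} = 4 \cdot 20 \left(-18\right) \frac{-2 + 4}{2 \left(-3\right)} = 80 \left(-18\right) \frac{1}{2} \left(- \frac{1}{3}\right) 2 = \left(-1440\right) \left(- \frac{1}{3}\right) = 480$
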